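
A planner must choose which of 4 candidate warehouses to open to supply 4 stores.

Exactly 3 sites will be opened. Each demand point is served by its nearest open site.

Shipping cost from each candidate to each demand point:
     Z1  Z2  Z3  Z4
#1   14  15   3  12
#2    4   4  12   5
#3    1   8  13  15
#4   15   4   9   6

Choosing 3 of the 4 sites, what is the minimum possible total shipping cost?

Open {#1, #2, #3}.
  Z1→#3 1, Z2→#2 4, Z3→#1 3, Z4→#2 5  ⇒ total 13.
Compare {#1, #3, #4}: total 14.
Compare {#1, #2, #4}: total 16.
No size-3 selection does better; minimum is 13.

13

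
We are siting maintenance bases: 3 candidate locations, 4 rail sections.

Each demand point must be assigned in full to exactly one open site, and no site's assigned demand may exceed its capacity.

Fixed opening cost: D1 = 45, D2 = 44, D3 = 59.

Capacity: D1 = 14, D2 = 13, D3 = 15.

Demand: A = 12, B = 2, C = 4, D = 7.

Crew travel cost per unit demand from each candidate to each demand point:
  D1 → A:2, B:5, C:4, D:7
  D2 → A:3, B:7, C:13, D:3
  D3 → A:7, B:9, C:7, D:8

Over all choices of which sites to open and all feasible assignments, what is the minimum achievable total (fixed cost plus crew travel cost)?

Open {D1, D2}; cheapest assignment that respects the capacities:
  D1 (cap 14, load 14): A, B — cost 12×2 + 2×5 = 34
  D2 (cap 13, load 11): C, D — cost 4×13 + 7×3 = 73
  Shipping 107, fixed 89 → total 196.
  Any other capacity-feasible assignment to {D1, D2} ships for at least 107.
Compare {D1, D3}: its best feasible assignment gives total 222.
Compare {D1, D2, D3}: its best feasible assignment gives total 231.
Every other set of open sites that can feasibly serve all demand totals ≥ 222 even under its best assignment. Minimum: 196.

196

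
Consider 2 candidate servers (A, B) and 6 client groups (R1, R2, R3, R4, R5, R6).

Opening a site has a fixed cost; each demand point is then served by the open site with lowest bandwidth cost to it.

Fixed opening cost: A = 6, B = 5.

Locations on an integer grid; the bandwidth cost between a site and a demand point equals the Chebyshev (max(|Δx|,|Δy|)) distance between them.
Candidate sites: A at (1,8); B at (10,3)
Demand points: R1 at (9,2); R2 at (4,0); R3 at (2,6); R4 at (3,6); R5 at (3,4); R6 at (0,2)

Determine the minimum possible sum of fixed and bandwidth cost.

32

Open {A, B}: assign each demand point to its cheapest open site.
  R1→B 1, R2→B 6, R3→A 2, R4→A 2, R5→A 4, R6→A 6
  bandwidth cost 21, fixed 11 → total 32.
Compare {A}: bandwidth cost 30 + fixed 6 = 36.
Compare {B}: bandwidth cost 39 + fixed 5 = 44.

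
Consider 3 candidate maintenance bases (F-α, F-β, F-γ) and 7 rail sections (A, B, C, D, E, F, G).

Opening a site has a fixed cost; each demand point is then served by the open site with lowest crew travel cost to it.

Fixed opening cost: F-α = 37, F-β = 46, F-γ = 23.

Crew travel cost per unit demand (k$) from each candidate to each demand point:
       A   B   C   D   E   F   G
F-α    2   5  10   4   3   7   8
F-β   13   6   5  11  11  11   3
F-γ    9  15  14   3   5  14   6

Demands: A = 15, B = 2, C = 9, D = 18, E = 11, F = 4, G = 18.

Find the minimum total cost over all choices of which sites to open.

Open {F-α, F-β}: assign each demand point to its cheapest open site.
  A→F-α 15×2=30, B→F-α 2×5=10, C→F-β 9×5=45, D→F-α 18×4=72, E→F-α 11×3=33, F→F-α 4×7=28, G→F-β 18×3=54
  crew travel cost 272, fixed 83 → total 355.
Compare {F-α, F-β, F-γ}: crew travel cost 254 + fixed 106 = 360.
Compare {F-α, F-γ}: crew travel cost 353 + fixed 60 = 413.
Compare {F-α}: crew travel cost 407 + fixed 37 = 444.
All other subsets cost ≥ 360. Minimum total cost: 355.

355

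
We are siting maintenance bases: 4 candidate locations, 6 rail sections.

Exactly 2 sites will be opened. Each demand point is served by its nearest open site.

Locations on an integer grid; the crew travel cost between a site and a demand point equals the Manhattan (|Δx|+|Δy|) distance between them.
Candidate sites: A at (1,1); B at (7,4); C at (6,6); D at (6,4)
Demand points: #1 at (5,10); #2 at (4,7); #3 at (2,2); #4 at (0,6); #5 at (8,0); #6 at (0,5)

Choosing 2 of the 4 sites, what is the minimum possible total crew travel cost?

Open {A, C}.
  #1→C 5, #2→C 3, #3→A 2, #4→A 6, #5→A 8, #6→A 5  ⇒ total 29.
Compare {A, D}: total 31.
Compare {A, B}: total 32.
No size-2 selection does better; minimum is 29.

29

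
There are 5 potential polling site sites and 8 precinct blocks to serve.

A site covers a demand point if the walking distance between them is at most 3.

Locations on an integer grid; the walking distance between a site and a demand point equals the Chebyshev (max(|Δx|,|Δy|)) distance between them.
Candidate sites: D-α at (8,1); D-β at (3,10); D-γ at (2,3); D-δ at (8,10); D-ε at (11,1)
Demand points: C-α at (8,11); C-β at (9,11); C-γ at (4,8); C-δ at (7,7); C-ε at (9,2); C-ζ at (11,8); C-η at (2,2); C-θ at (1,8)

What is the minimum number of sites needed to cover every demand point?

Coverage sets (demand points within 3 of each site):
  D-α: {C-ε}
  D-β: {C-γ, C-θ}
  D-γ: {C-η}
  D-δ: {C-α, C-β, C-δ, C-ζ}
  D-ε: {C-ε}
No 3 sites suffice: every size-3 union leaves at least one demand point uncovered.
But {D-α, D-β, D-γ, D-δ} covers everything, so the minimum is 4.

4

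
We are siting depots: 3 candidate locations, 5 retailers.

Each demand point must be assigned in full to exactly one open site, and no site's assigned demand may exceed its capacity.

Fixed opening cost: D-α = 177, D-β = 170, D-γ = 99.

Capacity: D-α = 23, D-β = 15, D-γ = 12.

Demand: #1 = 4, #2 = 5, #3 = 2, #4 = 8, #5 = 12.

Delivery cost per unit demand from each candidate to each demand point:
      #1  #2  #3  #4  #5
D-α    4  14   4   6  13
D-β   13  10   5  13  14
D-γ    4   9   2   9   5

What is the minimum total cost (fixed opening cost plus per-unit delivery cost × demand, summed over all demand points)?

478

Open {D-α, D-γ}; cheapest assignment that respects the capacities:
  D-α (cap 23, load 19): #1, #2, #3, #4 — cost 4×4 + 5×14 + 2×4 + 8×6 = 142
  D-γ (cap 12, load 12): #5 — cost 12×5 = 60
  Shipping 202, fixed 276 → total 478.
  Any other capacity-feasible assignment to {D-α, D-γ} ships for at least 202.
Compare {D-α, D-β, D-γ}: its best feasible assignment gives total 628.
Compare {D-α, D-β}: its best feasible assignment gives total 657.
Every other set of open sites that can feasibly serve all demand totals ≥ 628 even under its best assignment. Minimum: 478.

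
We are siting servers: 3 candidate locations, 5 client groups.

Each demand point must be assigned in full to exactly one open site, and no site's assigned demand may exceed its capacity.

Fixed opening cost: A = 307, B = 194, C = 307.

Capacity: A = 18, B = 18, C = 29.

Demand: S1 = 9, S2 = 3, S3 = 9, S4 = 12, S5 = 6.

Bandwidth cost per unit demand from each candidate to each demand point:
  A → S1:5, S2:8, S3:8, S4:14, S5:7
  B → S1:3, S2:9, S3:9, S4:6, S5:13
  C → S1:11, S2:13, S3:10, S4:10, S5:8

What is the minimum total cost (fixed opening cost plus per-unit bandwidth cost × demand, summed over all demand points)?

Open {B, C}; cheapest assignment that respects the capacities:
  B (cap 18, load 12): S1, S2 — cost 9×3 + 3×9 = 54
  C (cap 29, load 27): S3, S4, S5 — cost 9×10 + 12×10 + 6×8 = 258
  Shipping 312, fixed 501 → total 813.
  Any other capacity-feasible assignment to {B, C} ships for at least 312.
Compare {A, C}: its best feasible assignment gives total 935.
Compare {A, B, C}: its best feasible assignment gives total 1072.
Every other set of open sites that can feasibly serve all demand totals ≥ 935 even under its best assignment. Minimum: 813.

813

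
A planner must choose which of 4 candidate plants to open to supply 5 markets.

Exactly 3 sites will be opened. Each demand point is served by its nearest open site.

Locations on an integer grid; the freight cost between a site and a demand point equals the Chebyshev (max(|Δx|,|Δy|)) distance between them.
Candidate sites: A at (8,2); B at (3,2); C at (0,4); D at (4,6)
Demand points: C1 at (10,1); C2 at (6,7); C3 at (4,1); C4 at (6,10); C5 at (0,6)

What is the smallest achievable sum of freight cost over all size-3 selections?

13

Open {A, B, D}.
  C1→A 2, C2→D 2, C3→B 1, C4→D 4, C5→B 4  ⇒ total 13.
Compare {A, C, D}: total 14.
Compare {B, C, D}: total 15.
No size-3 selection does better; minimum is 13.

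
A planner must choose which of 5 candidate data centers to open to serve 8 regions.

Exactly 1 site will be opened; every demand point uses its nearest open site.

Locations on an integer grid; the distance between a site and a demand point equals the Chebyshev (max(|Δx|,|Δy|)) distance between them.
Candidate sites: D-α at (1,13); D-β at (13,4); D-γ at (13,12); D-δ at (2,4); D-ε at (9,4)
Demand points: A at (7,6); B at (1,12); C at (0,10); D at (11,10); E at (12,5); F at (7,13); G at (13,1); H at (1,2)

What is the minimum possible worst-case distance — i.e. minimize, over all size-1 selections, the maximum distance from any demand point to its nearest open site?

Open {D-ε}.
  Farthest demand point is C at distance 9 (to D-ε); all others are ≤ 9.
With {D-δ} the worst case is 11.
With {D-α} the worst case is 12.
No size-1 selection achieves below 9.

9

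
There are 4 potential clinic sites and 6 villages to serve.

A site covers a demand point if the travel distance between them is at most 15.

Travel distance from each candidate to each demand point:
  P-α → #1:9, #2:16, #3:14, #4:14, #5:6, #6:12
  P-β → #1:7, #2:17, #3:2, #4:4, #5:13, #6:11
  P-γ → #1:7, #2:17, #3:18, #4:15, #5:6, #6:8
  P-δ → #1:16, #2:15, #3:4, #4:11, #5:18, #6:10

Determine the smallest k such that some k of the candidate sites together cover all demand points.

Coverage sets (demand points within 15 of each site):
  P-α: {#1, #3, #4, #5, #6}
  P-β: {#1, #3, #4, #5, #6}
  P-γ: {#1, #4, #5, #6}
  P-δ: {#2, #3, #4, #6}
No single site covers all 6 demand points.
But {P-α, P-δ} covers everything, so the minimum is 2.

2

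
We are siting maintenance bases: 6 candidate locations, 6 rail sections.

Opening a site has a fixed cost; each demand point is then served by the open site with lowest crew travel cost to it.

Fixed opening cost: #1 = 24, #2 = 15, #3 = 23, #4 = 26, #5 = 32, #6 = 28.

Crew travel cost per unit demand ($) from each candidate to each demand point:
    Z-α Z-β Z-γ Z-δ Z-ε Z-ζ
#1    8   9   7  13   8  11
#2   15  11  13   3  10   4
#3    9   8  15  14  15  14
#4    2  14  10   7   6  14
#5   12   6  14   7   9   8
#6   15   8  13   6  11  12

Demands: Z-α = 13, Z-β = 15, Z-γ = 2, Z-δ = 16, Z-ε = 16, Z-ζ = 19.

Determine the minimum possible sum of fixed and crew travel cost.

429

Open {#2, #4, #5}: assign each demand point to its cheapest open site.
  Z-α→#4 13×2=26, Z-β→#5 15×6=90, Z-γ→#4 2×10=20, Z-δ→#2 16×3=48, Z-ε→#4 16×6=96, Z-ζ→#2 19×4=76
  crew travel cost 356, fixed 73 → total 429.
Compare {#1, #2, #4, #5}: crew travel cost 350 + fixed 97 = 447.
Compare {#2, #3, #4}: crew travel cost 386 + fixed 64 = 450.
Compare {#2, #3, #4, #5}: crew travel cost 356 + fixed 96 = 452.
All other subsets cost ≥ 447. Minimum total cost: 429.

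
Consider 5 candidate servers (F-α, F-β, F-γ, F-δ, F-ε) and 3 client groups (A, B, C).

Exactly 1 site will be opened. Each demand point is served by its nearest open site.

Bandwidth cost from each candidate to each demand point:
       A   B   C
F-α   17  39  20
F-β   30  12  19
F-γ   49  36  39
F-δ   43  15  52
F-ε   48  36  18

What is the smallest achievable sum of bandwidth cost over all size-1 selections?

Open {F-β}.
  A→F-β 30, B→F-β 12, C→F-β 19  ⇒ total 61.
Compare {F-α}: total 76.
Compare {F-ε}: total 102.
No size-1 selection does better; minimum is 61.

61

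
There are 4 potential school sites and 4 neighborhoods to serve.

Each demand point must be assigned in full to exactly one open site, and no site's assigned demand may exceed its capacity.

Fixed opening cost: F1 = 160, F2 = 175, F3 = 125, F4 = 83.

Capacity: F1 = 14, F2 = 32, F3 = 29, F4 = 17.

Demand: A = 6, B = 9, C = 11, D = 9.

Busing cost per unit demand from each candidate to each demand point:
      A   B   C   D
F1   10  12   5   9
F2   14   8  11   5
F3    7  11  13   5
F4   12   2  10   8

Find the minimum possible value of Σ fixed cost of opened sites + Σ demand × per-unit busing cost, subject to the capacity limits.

456

Open {F3, F4}; cheapest assignment that respects the capacities:
  F3 (cap 29, load 26): A, C, D — cost 6×7 + 11×13 + 9×5 = 230
  F4 (cap 17, load 9): B — cost 9×2 = 18
  Shipping 248, fixed 208 → total 456.
  Any other capacity-feasible assignment to {F3, F4} ships for at least 248.
Compare {F2, F4}: its best feasible assignment gives total 514.
Compare {F1, F3}: its best feasible assignment gives total 526.
Every other set of open sites that can feasibly serve all demand totals ≥ 514 even under its best assignment. Minimum: 456.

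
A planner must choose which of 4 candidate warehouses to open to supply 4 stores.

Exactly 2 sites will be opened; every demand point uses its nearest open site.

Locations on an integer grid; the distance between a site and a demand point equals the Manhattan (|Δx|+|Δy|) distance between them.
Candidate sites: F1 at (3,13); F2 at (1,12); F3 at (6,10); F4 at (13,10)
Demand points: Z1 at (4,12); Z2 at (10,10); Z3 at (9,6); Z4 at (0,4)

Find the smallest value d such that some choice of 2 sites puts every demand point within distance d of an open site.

Open {F2, F3}.
  Farthest demand point is Z4 at distance 9 (to F2); all others are ≤ 9.
With {F2, F4} the worst case is 9.
With {F1, F3} the worst case is 12.
No size-2 selection achieves below 9.

9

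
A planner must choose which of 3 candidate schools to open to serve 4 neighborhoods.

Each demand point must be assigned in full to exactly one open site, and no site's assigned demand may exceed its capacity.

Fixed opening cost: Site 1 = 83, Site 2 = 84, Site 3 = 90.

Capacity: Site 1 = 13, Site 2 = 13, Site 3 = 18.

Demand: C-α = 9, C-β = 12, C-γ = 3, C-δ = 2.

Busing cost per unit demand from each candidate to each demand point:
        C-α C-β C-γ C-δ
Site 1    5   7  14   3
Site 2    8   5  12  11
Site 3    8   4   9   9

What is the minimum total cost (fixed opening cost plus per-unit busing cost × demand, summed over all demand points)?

Open {Site 1, Site 3}; cheapest assignment that respects the capacities:
  Site 1 (cap 13, load 11): C-α, C-δ — cost 9×5 + 2×3 = 51
  Site 3 (cap 18, load 15): C-β, C-γ — cost 12×4 + 3×9 = 75
  Shipping 126, fixed 173 → total 299.
  Any other capacity-feasible assignment to {Site 1, Site 3} ships for at least 126.
Compare {Site 2, Site 3}: its best feasible assignment gives total 339.
Compare {Site 1, Site 2, Site 3}: its best feasible assignment gives total 383.
Every other set of open sites that can feasibly serve all demand totals ≥ 339 even under its best assignment. Minimum: 299.

299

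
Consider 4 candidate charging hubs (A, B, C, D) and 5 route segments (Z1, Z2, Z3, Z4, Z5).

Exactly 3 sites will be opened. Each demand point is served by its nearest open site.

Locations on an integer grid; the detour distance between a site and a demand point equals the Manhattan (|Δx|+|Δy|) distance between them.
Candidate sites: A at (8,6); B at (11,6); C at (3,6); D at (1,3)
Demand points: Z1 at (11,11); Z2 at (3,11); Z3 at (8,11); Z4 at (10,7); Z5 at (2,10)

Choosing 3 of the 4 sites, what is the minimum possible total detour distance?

Open {A, B, C}.
  Z1→B 5, Z2→C 5, Z3→A 5, Z4→B 2, Z5→C 5  ⇒ total 22.
Compare {B, C, D}: total 25.
Compare {A, C, D}: total 26.
No size-3 selection does better; minimum is 22.

22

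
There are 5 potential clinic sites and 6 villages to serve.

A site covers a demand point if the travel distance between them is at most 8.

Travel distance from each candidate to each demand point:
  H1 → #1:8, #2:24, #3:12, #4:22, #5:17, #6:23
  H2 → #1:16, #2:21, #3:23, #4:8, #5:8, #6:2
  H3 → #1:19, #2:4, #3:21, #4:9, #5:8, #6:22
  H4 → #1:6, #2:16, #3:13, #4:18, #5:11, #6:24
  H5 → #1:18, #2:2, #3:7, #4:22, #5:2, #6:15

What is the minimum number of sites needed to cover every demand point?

3

Coverage sets (demand points within 8 of each site):
  H1: {#1}
  H2: {#4, #5, #6}
  H3: {#2, #5}
  H4: {#1}
  H5: {#2, #3, #5}
No 2 sites suffice: every size-2 union leaves at least one demand point uncovered.
But {H1, H2, H5} covers everything, so the minimum is 3.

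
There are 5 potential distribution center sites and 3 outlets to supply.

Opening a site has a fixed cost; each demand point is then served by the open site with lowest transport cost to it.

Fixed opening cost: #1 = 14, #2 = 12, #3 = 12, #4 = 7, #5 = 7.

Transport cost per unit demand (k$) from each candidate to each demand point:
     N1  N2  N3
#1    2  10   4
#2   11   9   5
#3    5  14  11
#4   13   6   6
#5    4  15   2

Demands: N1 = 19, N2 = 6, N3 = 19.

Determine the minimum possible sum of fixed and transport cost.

140

Open {#1, #4, #5}: assign each demand point to its cheapest open site.
  N1→#1 19×2=38, N2→#4 6×6=36, N3→#5 19×2=38
  transport cost 112, fixed 28 → total 140.
Compare {#1, #2, #4, #5}: transport cost 112 + fixed 40 = 152.
Compare {#1, #3, #4, #5}: transport cost 112 + fixed 40 = 152.
Compare {#1, #5}: transport cost 136 + fixed 21 = 157.
All other subsets cost ≥ 152. Minimum total cost: 140.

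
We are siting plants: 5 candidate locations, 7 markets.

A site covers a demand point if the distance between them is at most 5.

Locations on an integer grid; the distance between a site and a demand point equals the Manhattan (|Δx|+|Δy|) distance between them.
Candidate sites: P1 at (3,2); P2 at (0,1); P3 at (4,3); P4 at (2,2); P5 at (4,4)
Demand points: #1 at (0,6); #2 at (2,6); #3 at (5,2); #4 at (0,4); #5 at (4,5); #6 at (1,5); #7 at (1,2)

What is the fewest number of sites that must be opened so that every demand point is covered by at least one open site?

2

Coverage sets (demand points within 5 of each site):
  P1: {#2, #3, #4, #5, #6, #7}
  P2: {#1, #4, #6, #7}
  P3: {#2, #3, #4, #5, #6, #7}
  P4: {#2, #3, #4, #5, #6, #7}
  P5: {#2, #3, #4, #5, #6, #7}
No single site covers all 7 demand points.
But {P1, P2} covers everything, so the minimum is 2.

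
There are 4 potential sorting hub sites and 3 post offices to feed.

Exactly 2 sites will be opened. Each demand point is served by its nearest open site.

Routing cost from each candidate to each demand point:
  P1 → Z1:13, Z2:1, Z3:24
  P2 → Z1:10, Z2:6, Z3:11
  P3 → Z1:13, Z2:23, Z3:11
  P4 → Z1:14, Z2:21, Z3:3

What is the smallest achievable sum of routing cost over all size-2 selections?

Open {P1, P4}.
  Z1→P1 13, Z2→P1 1, Z3→P4 3  ⇒ total 17.
Compare {P2, P4}: total 19.
Compare {P1, P2}: total 22.
No size-2 selection does better; minimum is 17.

17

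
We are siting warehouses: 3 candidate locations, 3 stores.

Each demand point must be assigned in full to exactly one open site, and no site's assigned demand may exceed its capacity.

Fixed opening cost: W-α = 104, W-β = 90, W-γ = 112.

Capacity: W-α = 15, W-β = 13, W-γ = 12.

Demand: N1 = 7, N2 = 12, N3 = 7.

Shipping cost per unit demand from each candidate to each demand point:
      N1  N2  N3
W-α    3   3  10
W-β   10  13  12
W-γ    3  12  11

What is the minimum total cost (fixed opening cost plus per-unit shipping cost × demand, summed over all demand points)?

Open {W-α, W-β}; cheapest assignment that respects the capacities:
  W-α (cap 15, load 14): N1, N3 — cost 7×3 + 7×10 = 91
  W-β (cap 13, load 12): N2 — cost 12×13 = 156
  Shipping 247, fixed 194 → total 441.
  Any other capacity-feasible assignment to {W-α, W-β} ships for at least 247.
Compare {W-α, W-β, W-γ}: its best feasible assignment gives total 447.
Compare {W-α, W-γ}: its best feasible assignment gives total 451.
Every other set of open sites that can feasibly serve all demand totals ≥ 447 even under its best assignment. Minimum: 441.

441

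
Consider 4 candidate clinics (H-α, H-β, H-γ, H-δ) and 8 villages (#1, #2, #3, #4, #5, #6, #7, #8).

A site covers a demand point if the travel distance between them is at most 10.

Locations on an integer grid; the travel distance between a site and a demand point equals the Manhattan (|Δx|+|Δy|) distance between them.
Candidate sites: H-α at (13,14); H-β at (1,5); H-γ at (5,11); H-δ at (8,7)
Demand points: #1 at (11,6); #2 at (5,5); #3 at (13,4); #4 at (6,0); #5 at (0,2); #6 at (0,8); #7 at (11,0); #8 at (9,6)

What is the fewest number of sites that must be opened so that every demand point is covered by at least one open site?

Coverage sets (demand points within 10 of each site):
  H-α: {#1, #3}
  H-β: {#2, #4, #5, #6, #8}
  H-γ: {#2, #6, #8}
  H-δ: {#1, #2, #3, #4, #6, #7, #8}
No single site covers all 8 demand points.
But {H-β, H-δ} covers everything, so the minimum is 2.

2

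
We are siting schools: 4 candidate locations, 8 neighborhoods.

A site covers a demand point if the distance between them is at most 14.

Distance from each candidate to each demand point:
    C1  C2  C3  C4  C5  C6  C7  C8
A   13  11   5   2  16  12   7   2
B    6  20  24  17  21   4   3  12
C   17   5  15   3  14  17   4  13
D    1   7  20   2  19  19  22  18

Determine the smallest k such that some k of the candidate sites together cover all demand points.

2

Coverage sets (demand points within 14 of each site):
  A: {C1, C2, C3, C4, C6, C7, C8}
  B: {C1, C6, C7, C8}
  C: {C2, C4, C5, C7, C8}
  D: {C1, C2, C4}
No single site covers all 8 demand points.
But {A, C} covers everything, so the minimum is 2.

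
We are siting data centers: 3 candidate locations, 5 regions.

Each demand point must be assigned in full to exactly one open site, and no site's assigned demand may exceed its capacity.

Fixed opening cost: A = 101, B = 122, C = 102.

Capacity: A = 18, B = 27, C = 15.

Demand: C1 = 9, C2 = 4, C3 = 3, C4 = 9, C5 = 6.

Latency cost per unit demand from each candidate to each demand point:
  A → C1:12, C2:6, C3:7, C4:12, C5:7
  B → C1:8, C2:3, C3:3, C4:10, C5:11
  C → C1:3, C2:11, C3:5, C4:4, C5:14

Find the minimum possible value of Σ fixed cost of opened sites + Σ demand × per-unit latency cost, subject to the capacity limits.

419

Open {B, C}; cheapest assignment that respects the capacities:
  B (cap 27, load 22): C1, C2, C3, C5 — cost 9×8 + 4×3 + 3×3 + 6×11 = 159
  C (cap 15, load 9): C4 — cost 9×4 = 36
  Shipping 195, fixed 224 → total 419.
  Any other capacity-feasible assignment to {B, C} ships for at least 195.
Compare {A, C}: its best feasible assignment gives total 445.
Compare {A, B}: its best feasible assignment gives total 448.
Every other set of open sites that can feasibly serve all demand totals ≥ 445 even under its best assignment. Minimum: 419.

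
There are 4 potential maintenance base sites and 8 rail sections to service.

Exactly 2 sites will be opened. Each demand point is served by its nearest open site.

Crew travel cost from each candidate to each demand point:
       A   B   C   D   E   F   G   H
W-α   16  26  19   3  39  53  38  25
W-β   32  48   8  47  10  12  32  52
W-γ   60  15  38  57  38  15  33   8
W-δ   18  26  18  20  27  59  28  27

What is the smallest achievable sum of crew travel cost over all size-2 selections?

Open {W-α, W-β}.
  A→W-α 16, B→W-α 26, C→W-β 8, D→W-α 3, E→W-β 10, F→W-β 12, G→W-β 32, H→W-α 25  ⇒ total 132.
Compare {W-α, W-γ}: total 147.
Compare {W-β, W-δ}: total 149.
No size-2 selection does better; minimum is 132.

132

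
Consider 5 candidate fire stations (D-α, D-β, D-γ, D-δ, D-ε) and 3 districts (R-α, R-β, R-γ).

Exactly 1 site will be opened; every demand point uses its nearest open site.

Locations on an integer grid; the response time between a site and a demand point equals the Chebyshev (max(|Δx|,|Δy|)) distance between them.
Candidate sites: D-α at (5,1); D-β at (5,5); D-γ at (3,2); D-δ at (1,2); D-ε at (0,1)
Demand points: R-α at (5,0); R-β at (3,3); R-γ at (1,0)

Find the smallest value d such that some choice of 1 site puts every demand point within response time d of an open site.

2

Open {D-γ}.
  Farthest demand point is R-α at response time 2 (to D-γ); all others are ≤ 2.
With {D-α} the worst case is 4.
With {D-δ} the worst case is 4.
No size-1 selection achieves below 2.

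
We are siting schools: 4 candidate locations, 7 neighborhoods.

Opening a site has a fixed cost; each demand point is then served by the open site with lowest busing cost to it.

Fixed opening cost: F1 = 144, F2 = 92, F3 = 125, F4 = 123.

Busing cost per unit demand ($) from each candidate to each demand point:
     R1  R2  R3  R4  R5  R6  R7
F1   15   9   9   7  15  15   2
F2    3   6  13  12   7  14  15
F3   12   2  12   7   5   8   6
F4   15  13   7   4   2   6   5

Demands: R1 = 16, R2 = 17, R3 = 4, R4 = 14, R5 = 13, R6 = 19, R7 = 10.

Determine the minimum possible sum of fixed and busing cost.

639

Open {F2, F4}: assign each demand point to its cheapest open site.
  R1→F2 16×3=48, R2→F2 17×6=102, R3→F4 4×7=28, R4→F4 14×4=56, R5→F4 13×2=26, R6→F4 19×6=114, R7→F4 10×5=50
  busing cost 424, fixed 215 → total 639.
Compare {F2, F3, F4}: busing cost 356 + fixed 340 = 696.
Compare {F2, F3}: busing cost 505 + fixed 217 = 722.
Compare {F3, F4}: busing cost 500 + fixed 248 = 748.
All other subsets cost ≥ 696. Minimum total cost: 639.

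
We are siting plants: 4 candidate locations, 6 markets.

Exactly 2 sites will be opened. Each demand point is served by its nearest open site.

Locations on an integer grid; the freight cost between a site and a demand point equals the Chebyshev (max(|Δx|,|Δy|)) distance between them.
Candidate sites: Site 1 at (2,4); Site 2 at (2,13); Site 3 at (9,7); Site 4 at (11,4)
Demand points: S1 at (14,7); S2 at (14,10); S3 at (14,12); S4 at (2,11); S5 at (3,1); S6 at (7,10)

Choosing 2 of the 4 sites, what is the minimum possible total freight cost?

26

Open {Site 2, Site 3}.
  S1→Site 3 5, S2→Site 3 5, S3→Site 3 5, S4→Site 2 2, S5→Site 3 6, S6→Site 3 3  ⇒ total 26.
Compare {Site 1, Site 3}: total 28.
Compare {Site 3, Site 4}: total 29.
No size-2 selection does better; minimum is 26.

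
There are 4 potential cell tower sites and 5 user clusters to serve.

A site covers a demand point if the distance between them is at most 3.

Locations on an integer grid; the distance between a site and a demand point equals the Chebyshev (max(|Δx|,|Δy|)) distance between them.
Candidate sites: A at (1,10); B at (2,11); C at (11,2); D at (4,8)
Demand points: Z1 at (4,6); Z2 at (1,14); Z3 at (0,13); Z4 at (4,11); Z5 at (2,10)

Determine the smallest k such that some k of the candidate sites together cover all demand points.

2

Coverage sets (demand points within 3 of each site):
  A: {Z3, Z4, Z5}
  B: {Z2, Z3, Z4, Z5}
  C: {}
  D: {Z1, Z4, Z5}
No single site covers all 5 demand points.
But {B, D} covers everything, so the minimum is 2.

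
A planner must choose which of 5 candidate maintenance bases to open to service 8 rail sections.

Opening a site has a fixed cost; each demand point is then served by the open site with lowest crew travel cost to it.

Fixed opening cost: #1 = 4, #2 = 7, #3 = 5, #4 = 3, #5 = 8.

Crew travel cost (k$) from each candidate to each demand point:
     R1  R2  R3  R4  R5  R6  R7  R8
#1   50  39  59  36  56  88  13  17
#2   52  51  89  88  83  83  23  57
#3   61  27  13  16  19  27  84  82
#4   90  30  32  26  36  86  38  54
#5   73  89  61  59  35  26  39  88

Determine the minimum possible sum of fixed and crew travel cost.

191

Open {#1, #3}: assign each demand point to its cheapest open site.
  R1→#1 50, R2→#3 27, R3→#3 13, R4→#3 16, R5→#3 19, R6→#3 27, R7→#1 13, R8→#1 17
  crew travel cost 182, fixed 9 → total 191.
Compare {#1, #3, #4}: crew travel cost 182 + fixed 12 = 194.
Compare {#1, #2, #3}: crew travel cost 182 + fixed 16 = 198.
Compare {#1, #3, #5}: crew travel cost 181 + fixed 17 = 198.
All other subsets cost ≥ 194. Minimum total cost: 191.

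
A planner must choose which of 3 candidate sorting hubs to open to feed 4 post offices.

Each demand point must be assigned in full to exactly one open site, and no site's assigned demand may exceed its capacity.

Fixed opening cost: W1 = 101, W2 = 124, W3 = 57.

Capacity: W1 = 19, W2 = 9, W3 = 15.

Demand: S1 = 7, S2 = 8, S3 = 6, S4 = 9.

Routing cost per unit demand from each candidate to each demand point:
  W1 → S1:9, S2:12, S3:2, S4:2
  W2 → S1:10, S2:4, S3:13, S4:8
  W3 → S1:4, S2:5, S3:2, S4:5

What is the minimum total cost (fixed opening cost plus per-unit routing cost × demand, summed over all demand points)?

Open {W1, W3}; cheapest assignment that respects the capacities:
  W1 (cap 19, load 15): S3, S4 — cost 6×2 + 9×2 = 30
  W3 (cap 15, load 15): S1, S2 — cost 7×4 + 8×5 = 68
  Shipping 98, fixed 158 → total 256.
  Any other capacity-feasible assignment to {W1, W3} ships for at least 98.
Compare {W1, W2, W3}: its best feasible assignment gives total 372.
Every other set of open sites that can feasibly serve all demand totals ≥ 372 even under its best assignment. Minimum: 256.

256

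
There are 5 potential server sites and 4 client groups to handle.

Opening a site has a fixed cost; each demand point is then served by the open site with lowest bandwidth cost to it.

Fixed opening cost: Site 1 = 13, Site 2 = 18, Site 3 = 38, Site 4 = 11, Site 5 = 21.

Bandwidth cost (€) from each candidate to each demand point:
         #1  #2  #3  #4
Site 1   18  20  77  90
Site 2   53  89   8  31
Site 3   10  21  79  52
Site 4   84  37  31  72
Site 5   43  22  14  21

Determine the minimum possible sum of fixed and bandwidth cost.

107

Open {Site 1, Site 5}: assign each demand point to its cheapest open site.
  #1→Site 1 18, #2→Site 1 20, #3→Site 5 14, #4→Site 5 21
  bandwidth cost 73, fixed 34 → total 107.
Compare {Site 1, Site 2}: bandwidth cost 77 + fixed 31 = 108.
Compare {Site 1, Site 4, Site 5}: bandwidth cost 73 + fixed 45 = 118.
Compare {Site 1, Site 2, Site 4}: bandwidth cost 77 + fixed 42 = 119.
All other subsets cost ≥ 108. Minimum total cost: 107.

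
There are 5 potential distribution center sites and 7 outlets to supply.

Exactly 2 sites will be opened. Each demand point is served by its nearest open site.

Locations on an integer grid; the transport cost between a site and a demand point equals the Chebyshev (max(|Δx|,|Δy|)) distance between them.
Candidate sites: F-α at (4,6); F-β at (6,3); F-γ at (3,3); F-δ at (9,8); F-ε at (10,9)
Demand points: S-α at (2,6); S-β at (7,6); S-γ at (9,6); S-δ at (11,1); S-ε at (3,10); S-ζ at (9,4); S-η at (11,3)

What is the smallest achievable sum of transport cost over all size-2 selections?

Open {F-α, F-β}.
  S-α→F-α 2, S-β→F-α 3, S-γ→F-β 3, S-δ→F-β 5, S-ε→F-α 4, S-ζ→F-β 3, S-η→F-β 5  ⇒ total 25.
Compare {F-α, F-δ}: total 26.
Compare {F-β, F-δ}: total 27.
No size-2 selection does better; minimum is 25.

25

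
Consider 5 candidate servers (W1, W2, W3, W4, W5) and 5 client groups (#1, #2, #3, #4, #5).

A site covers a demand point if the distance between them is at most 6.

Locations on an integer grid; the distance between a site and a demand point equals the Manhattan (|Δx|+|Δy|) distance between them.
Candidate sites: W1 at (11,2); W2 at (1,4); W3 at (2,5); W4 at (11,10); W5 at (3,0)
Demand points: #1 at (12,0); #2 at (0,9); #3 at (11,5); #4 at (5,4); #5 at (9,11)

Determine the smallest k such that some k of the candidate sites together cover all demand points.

Coverage sets (demand points within 6 of each site):
  W1: {#1, #3}
  W2: {#2, #4}
  W3: {#2, #4}
  W4: {#3, #5}
  W5: {#4}
No 2 sites suffice: every size-2 union leaves at least one demand point uncovered.
But {W1, W2, W4} covers everything, so the minimum is 3.

3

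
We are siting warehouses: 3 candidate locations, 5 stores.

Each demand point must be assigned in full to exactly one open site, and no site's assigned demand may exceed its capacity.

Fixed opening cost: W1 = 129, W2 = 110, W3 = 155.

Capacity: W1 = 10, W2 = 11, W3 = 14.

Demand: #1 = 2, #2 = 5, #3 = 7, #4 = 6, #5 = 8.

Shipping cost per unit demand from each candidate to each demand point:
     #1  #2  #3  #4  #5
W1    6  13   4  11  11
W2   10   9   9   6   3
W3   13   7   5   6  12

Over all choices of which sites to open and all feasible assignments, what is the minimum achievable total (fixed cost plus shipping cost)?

529

Open {W1, W2, W3}; cheapest assignment that respects the capacities:
  W1 (cap 10, load 9): #1, #3 — cost 2×6 + 7×4 = 40
  W2 (cap 11, load 8): #5 — cost 8×3 = 24
  W3 (cap 14, load 11): #2, #4 — cost 5×7 + 6×6 = 71
  Shipping 135, fixed 394 → total 529.
  Any other capacity-feasible assignment to {W1, W2, W3} ships for at least 135.
Total demand is 28 and no other set of sites has combined capacity ≥ 28, so {W1, W2, W3} is the only feasible choice of open sites. Minimum: 529.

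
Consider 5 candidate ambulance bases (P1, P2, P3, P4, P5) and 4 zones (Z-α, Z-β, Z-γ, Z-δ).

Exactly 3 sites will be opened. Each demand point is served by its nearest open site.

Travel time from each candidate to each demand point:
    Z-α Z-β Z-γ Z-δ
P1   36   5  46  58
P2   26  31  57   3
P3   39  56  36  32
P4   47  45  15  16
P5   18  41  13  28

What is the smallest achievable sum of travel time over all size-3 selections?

39

Open {P1, P2, P5}.
  Z-α→P5 18, Z-β→P1 5, Z-γ→P5 13, Z-δ→P2 3  ⇒ total 39.
Compare {P1, P2, P4}: total 49.
Compare {P1, P4, P5}: total 52.
No size-3 selection does better; minimum is 39.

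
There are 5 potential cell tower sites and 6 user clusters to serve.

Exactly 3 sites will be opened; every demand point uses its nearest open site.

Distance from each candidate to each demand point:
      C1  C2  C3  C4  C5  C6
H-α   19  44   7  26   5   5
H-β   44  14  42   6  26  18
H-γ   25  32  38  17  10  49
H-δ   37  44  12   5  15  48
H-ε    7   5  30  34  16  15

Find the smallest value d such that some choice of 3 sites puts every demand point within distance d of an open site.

Open {H-α, H-β, H-ε}.
  Farthest demand point is C1 at distance 7 (to H-ε); all others are ≤ 7.
With {H-α, H-δ, H-ε} the worst case is 7.
With {H-β, H-δ, H-ε} the worst case is 15.
No size-3 selection achieves below 7.

7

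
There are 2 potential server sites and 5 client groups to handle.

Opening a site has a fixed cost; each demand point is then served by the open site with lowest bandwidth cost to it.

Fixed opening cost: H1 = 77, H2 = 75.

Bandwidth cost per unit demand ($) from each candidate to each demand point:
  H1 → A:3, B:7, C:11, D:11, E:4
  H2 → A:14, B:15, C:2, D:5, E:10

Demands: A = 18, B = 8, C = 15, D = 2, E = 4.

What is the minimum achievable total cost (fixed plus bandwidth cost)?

318

Open {H1, H2}: assign each demand point to its cheapest open site.
  A→H1 18×3=54, B→H1 8×7=56, C→H2 15×2=30, D→H2 2×5=10, E→H1 4×4=16
  bandwidth cost 166, fixed 152 → total 318.
Compare {H1}: bandwidth cost 313 + fixed 77 = 390.
Compare {H2}: bandwidth cost 452 + fixed 75 = 527.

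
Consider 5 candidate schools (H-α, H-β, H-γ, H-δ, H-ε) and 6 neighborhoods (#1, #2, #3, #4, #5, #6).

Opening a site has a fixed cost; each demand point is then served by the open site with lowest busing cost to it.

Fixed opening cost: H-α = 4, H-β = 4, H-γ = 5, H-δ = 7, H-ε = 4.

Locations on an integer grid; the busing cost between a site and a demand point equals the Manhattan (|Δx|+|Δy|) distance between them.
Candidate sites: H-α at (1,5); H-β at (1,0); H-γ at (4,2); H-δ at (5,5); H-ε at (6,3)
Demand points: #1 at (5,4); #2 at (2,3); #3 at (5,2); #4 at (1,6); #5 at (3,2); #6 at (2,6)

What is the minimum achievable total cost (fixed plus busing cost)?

Open {H-α, H-γ}: assign each demand point to its cheapest open site.
  #1→H-γ 3, #2→H-α 3, #3→H-γ 1, #4→H-α 1, #5→H-γ 1, #6→H-α 2
  busing cost 11, fixed 9 → total 20.
Compare {H-α, H-ε}: busing cost 14 + fixed 8 = 22.
Compare {H-α, H-γ, H-ε}: busing cost 10 + fixed 13 = 23.
Compare {H-α, H-β, H-γ}: busing cost 11 + fixed 13 = 24.
All other subsets cost ≥ 22. Minimum total cost: 20.

20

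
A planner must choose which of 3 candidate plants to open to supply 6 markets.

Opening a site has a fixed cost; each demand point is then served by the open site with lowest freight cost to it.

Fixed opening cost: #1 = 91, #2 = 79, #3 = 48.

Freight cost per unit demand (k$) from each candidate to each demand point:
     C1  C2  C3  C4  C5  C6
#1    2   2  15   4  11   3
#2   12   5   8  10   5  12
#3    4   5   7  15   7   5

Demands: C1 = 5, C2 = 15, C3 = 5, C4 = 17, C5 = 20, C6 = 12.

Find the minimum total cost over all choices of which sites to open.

Open {#1, #2}: assign each demand point to its cheapest open site.
  C1→#1 5×2=10, C2→#1 15×2=30, C3→#2 5×8=40, C4→#1 17×4=68, C5→#2 20×5=100, C6→#1 12×3=36
  freight cost 284, fixed 170 → total 454.
Compare {#1, #3}: freight cost 319 + fixed 139 = 458.
Compare {#1, #2, #3}: freight cost 279 + fixed 218 = 497.
Compare {#1}: freight cost 439 + fixed 91 = 530.
All other subsets cost ≥ 458. Minimum total cost: 454.

454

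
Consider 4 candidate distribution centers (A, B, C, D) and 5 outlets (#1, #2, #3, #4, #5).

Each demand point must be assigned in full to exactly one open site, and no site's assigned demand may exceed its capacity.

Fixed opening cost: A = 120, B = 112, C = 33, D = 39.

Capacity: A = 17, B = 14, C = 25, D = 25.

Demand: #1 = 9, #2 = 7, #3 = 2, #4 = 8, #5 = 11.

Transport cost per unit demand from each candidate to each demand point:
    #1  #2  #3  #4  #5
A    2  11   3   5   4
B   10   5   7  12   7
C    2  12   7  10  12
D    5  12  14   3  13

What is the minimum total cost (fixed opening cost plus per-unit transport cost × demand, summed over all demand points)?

344

Open {C, D}; cheapest assignment that respects the capacities:
  C (cap 25, load 22): #1, #3, #5 — cost 9×2 + 2×7 + 11×12 = 164
  D (cap 25, load 15): #2, #4 — cost 7×12 + 8×3 = 108
  Shipping 272, fixed 72 → total 344.
  Any other capacity-feasible assignment to {C, D} ships for at least 272.
Compare {A, D}: its best feasible assignment gives total 362.
Compare {A, C, D}: its best feasible assignment gives total 368.
Every other set of open sites that can feasibly serve all demand totals ≥ 362 even under its best assignment. Minimum: 344.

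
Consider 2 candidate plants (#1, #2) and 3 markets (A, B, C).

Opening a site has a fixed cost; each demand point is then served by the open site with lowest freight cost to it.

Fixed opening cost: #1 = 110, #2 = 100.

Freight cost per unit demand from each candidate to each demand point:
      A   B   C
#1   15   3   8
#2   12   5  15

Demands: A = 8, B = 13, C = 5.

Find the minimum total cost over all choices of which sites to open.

Open {#1}: assign each demand point to its cheapest open site.
  A→#1 8×15=120, B→#1 13×3=39, C→#1 5×8=40
  freight cost 199, fixed 110 → total 309.
Compare {#2}: freight cost 236 + fixed 100 = 336.
Compare {#1, #2}: freight cost 175 + fixed 210 = 385.

309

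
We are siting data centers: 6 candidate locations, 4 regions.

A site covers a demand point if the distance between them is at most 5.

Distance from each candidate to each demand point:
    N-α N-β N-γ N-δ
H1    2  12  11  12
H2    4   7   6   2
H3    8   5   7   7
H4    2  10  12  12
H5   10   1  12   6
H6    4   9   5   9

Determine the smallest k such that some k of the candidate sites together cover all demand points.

Coverage sets (demand points within 5 of each site):
  H1: {N-α}
  H2: {N-α, N-δ}
  H3: {N-β}
  H4: {N-α}
  H5: {N-β}
  H6: {N-α, N-γ}
No 2 sites suffice: every size-2 union leaves at least one demand point uncovered.
But {H2, H3, H6} covers everything, so the minimum is 3.

3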